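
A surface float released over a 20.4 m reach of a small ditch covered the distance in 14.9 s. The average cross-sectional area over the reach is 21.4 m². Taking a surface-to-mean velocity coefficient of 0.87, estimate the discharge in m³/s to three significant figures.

25.5 m³/s

v_surface = L / t̄ = 20.4 / 14.9 = 1.369 m/s
v_mean = 0.87 × 1.369 = 1.191 m/s
Q = A × v_mean = 21.4 × 1.191 = 25.49 m³/s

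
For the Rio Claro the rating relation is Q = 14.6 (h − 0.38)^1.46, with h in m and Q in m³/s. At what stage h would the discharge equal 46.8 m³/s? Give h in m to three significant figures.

h − h₀ = (Q/C)^(1/b) = (46.8/14.6)^(1/1.46) = 2.221 m
h = 0.38 + 2.221 = 2.601 m

2.60 m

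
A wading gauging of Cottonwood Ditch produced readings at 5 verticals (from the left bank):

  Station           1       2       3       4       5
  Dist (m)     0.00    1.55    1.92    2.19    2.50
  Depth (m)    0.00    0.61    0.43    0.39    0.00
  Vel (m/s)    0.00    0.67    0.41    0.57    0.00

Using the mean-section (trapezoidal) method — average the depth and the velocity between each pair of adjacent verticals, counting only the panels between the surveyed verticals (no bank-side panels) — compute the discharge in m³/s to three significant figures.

Panel 1-2: Δb = 1.55 m, d̄ = (0.00+0.61)/2 = 0.305, v̄ = (0.00+0.67)/2 = 0.335 → q = 1.55×0.305×0.335 = 0.1584 m³/s
Panel 2-3: Δb = 0.37 m, d̄ = (0.61+0.43)/2 = 0.52, v̄ = (0.67+0.41)/2 = 0.54 → q = 0.37×0.52×0.54 = 0.1039 m³/s
Panel 3-4: Δb = 0.27 m, d̄ = (0.43+0.39)/2 = 0.41, v̄ = (0.41+0.57)/2 = 0.49 → q = 0.27×0.41×0.49 = 0.05424 m³/s
Panel 4-5: Δb = 0.31 m, d̄ = (0.39+0.00)/2 = 0.195, v̄ = (0.57+0.00)/2 = 0.285 → q = 0.31×0.195×0.285 = 0.01723 m³/s
Q = Σ q = 0.3337 m³/s

0.334 m³/s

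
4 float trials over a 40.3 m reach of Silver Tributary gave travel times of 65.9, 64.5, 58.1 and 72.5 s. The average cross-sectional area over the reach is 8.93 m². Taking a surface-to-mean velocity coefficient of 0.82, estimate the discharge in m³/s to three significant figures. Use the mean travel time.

4.52 m³/s

t̄ = (65.9 + 64.5 + 58.1 + 72.5) / 4 = 65.25 s
v_surface = L / t̄ = 40.3 / 65.25 = 0.6176 m/s
v_mean = 0.82 × 0.6176 = 0.5065 m/s
Q = A × v_mean = 8.93 × 0.5065 = 4.523 m³/s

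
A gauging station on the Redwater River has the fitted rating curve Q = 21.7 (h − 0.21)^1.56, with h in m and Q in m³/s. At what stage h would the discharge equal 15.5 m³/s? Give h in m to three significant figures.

h − h₀ = (Q/C)^(1/b) = (15.5/21.7)^(1/1.56) = 0.8060 m
h = 0.21 + 0.8060 = 1.016 m

1.02 m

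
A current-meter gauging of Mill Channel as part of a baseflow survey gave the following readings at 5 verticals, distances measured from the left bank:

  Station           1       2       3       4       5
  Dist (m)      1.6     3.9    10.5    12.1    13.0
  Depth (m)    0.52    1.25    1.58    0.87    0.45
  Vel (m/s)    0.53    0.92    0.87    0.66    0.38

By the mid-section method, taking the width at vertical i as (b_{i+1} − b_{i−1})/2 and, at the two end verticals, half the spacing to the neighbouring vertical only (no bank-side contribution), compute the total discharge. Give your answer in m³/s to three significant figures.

w_1 = (3.9 − 1.6)/2 = 1.15 m; q_1 = 0.53 × 0.52 × 1.15 = 0.3169 m³/s
w_2 = (10.5 − 1.6)/2 = 4.45 m; q_2 = 0.92 × 1.25 × 4.45 = 5.118 m³/s
w_3 = (12.1 − 3.9)/2 = 4.1 m; q_3 = 0.87 × 1.58 × 4.1 = 5.636 m³/s
w_4 = (13.0 − 10.5)/2 = 1.25 m; q_4 = 0.66 × 0.87 × 1.25 = 0.7178 m³/s
w_5 = (13.0 − 12.1)/2 = 0.45 m; q_5 = 0.38 × 0.45 × 0.45 = 0.07695 m³/s
Q = Σ qᵢ = 11.87 m³/s

11.9 m³/s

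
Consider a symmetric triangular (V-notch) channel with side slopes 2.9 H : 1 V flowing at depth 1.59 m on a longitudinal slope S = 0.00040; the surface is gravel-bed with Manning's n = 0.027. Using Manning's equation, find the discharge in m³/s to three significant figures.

4.49 m³/s

A = z·y² = 2.9×1.59² = 7.331 m²
P = 2y√(1+z²) = 2×1.59×√(1+2.9²) = 9.755 m
R = A/P = 7.331/9.755 = 0.7516 m
Q = (1/n)·A·R^(2/3)·S^(1/2) = (1/0.027) × 7.331 × 0.7516^(2/3) × 0.00040^(1/2) = 4.489 m³/s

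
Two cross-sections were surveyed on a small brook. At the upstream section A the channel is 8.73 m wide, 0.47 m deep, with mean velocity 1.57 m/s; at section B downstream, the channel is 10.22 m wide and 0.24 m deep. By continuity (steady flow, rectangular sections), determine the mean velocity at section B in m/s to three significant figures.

Q = A₁V₁ = (8.73×0.47) × 1.57 = 6.442 m³/s
A₂ = 10.22 × 0.24 = 2.453 m²
V₂ = Q/A₂ = 6.442/2.453 = 2.626 m/s

2.63 m/s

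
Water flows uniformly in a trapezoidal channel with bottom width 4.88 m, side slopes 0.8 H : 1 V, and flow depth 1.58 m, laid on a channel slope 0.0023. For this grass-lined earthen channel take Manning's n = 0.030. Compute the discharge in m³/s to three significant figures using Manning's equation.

16.4 m³/s

A = (b + z·y)·y = (4.88 + 0.8×1.58)×1.58 = 9.708 m²
P = b + 2y√(1+z²) = 4.88 + 2×1.58×√(1+0.8²) = 8.927 m
R = A/P = 9.708/8.927 = 1.087 m
Q = (1/n)·A·R^(2/3)·S^(1/2) = (1/0.030) × 9.708 × 1.087^(2/3) × 0.0023^(1/2) = 16.41 m³/s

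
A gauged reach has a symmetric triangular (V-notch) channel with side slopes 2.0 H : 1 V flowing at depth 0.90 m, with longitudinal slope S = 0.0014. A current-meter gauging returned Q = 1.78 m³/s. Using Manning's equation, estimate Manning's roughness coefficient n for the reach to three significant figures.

0.0186

A = z·y² = 2.0×0.90² = 1.620 m²
P = 2y√(1+z²) = 2×0.90×√(1+2.0²) = 4.025 m
R = A/P = 1.620/4.025 = 0.4025 m
n = (1/Q)·A·R^(2/3)·S^(1/2) = (1/1.78) × 1.620 × 0.5451 × 0.03742 = 0.01856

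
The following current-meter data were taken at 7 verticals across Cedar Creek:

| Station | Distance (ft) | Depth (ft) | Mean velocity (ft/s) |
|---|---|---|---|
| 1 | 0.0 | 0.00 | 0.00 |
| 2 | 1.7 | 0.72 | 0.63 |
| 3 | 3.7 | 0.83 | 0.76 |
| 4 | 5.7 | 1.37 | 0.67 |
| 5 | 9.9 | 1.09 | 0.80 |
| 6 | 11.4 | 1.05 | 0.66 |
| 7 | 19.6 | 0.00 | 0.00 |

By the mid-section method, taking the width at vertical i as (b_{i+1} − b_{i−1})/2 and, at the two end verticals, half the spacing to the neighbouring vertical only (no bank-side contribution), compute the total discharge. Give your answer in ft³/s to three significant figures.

w_2 = (3.7 − 0.0)/2 = 1.85 ft; q_2 = 0.63 × 0.72 × 1.85 = 0.8392 ft³/s
w_3 = (5.7 − 1.7)/2 = 2 ft; q_3 = 0.76 × 0.83 × 2 = 1.262 ft³/s
w_4 = (9.9 − 3.7)/2 = 3.1 ft; q_4 = 0.67 × 1.37 × 3.1 = 2.845 ft³/s
w_5 = (11.4 − 5.7)/2 = 2.85 ft; q_5 = 0.80 × 1.09 × 2.85 = 2.485 ft³/s
w_6 = (19.6 − 9.9)/2 = 4.85 ft; q_6 = 0.66 × 1.05 × 4.85 = 3.361 ft³/s
Stations 1, 7 contribute zero (depth or velocity is 0).
Q = Σ qᵢ = 10.79 ft³/s

10.8 ft³/s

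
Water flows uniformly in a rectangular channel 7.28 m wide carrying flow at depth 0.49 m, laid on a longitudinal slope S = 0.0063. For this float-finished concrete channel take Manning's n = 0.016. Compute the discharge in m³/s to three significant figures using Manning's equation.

A = b·y = 7.28 × 0.49 = 3.567 m²
P = b + 2y = 7.28 + 2×0.49 = 8.260 m
R = A/P = 3.567/8.260 = 0.4319 m
Q = (1/n)·A·R^(2/3)·S^(1/2) = (1/0.016) × 3.567 × 0.4319^(2/3) × 0.0063^(1/2) = 10.11 m³/s

10.1 m³/s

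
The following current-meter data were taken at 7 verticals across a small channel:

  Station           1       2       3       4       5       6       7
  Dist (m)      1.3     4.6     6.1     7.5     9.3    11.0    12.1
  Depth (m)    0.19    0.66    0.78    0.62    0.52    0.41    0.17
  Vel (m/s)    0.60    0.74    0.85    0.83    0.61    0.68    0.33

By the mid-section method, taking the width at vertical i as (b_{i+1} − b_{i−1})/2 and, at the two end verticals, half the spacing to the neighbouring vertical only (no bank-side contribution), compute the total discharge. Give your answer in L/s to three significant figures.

4120 L/s

w_1 = (4.6 − 1.3)/2 = 1.65 m; q_1 = 0.60 × 0.19 × 1.65 = 0.1881 m³/s
w_2 = (6.1 − 1.3)/2 = 2.4 m; q_2 = 0.74 × 0.66 × 2.4 = 1.172 m³/s
w_3 = (7.5 − 4.6)/2 = 1.45 m; q_3 = 0.85 × 0.78 × 1.45 = 0.9614 m³/s
w_4 = (9.3 − 6.1)/2 = 1.6 m; q_4 = 0.83 × 0.62 × 1.6 = 0.8234 m³/s
w_5 = (11.0 − 7.5)/2 = 1.75 m; q_5 = 0.61 × 0.52 × 1.75 = 0.5551 m³/s
w_6 = (12.1 − 9.3)/2 = 1.4 m; q_6 = 0.68 × 0.41 × 1.4 = 0.3903 m³/s
w_7 = (12.1 − 11.0)/2 = 0.55 m; q_7 = 0.33 × 0.17 × 0.55 = 0.03086 m³/s
Q = Σ qᵢ = 4.121 m³/s
= 4.121 × 1000 = 4121 L/s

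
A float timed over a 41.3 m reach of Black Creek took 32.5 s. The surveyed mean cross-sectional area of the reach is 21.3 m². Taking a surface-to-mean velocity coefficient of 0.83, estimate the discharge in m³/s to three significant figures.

v_surface = L / t̄ = 41.3 / 32.5 = 1.271 m/s
v_mean = 0.83 × 1.271 = 1.055 m/s
Q = A × v_mean = 21.3 × 1.055 = 22.47 m³/s

22.5 m³/s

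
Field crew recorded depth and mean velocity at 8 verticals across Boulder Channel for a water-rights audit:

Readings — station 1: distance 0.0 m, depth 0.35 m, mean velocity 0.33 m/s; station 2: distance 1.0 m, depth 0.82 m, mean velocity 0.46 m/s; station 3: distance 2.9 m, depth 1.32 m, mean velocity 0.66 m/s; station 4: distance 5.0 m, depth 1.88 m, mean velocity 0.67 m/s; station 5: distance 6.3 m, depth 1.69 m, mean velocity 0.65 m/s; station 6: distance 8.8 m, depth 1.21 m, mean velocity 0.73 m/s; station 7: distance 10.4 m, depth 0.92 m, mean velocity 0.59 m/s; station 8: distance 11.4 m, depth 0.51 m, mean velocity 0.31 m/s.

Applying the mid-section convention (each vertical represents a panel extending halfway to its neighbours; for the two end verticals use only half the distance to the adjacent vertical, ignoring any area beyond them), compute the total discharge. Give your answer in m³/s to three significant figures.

9.17 m³/s

w_1 = (1.0 − 0.0)/2 = 0.5 m; q_1 = 0.33 × 0.35 × 0.5 = 0.05775 m³/s
w_2 = (2.9 − 0.0)/2 = 1.45 m; q_2 = 0.46 × 0.82 × 1.45 = 0.5469 m³/s
w_3 = (5.0 − 1.0)/2 = 2 m; q_3 = 0.66 × 1.32 × 2 = 1.742 m³/s
w_4 = (6.3 − 2.9)/2 = 1.7 m; q_4 = 0.67 × 1.88 × 1.7 = 2.141 m³/s
w_5 = (8.8 − 5.0)/2 = 1.9 m; q_5 = 0.65 × 1.69 × 1.9 = 2.087 m³/s
w_6 = (10.4 − 6.3)/2 = 2.05 m; q_6 = 0.73 × 1.21 × 2.05 = 1.811 m³/s
w_7 = (11.4 − 8.8)/2 = 1.3 m; q_7 = 0.59 × 0.92 × 1.3 = 0.7056 m³/s
w_8 = (11.4 − 10.4)/2 = 0.5 m; q_8 = 0.31 × 0.51 × 0.5 = 0.07905 m³/s
Q = Σ qᵢ = 9.171 m³/s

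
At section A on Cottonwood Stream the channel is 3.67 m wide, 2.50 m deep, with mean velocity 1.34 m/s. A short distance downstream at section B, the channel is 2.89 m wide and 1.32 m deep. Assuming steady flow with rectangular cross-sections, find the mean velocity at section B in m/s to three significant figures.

Q = A₁V₁ = (3.67×2.50) × 1.34 = 12.29 m³/s
A₂ = 2.89 × 1.32 = 3.815 m²
V₂ = Q/A₂ = 12.29/3.815 = 3.223 m/s

3.22 m/s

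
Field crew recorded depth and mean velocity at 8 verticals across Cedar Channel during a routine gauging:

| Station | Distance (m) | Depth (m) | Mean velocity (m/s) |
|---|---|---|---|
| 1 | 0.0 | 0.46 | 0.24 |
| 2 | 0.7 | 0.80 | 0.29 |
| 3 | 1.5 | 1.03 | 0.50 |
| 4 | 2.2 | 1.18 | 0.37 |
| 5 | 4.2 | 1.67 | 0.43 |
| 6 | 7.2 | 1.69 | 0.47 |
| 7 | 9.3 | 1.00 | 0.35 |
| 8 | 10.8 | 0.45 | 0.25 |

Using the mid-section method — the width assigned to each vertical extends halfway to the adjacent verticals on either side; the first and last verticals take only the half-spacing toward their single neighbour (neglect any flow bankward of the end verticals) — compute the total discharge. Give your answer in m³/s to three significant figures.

w_1 = (0.7 − 0.0)/2 = 0.35 m; q_1 = 0.24 × 0.46 × 0.35 = 0.03864 m³/s
w_2 = (1.5 − 0.0)/2 = 0.75 m; q_2 = 0.29 × 0.80 × 0.75 = 0.1740 m³/s
w_3 = (2.2 − 0.7)/2 = 0.75 m; q_3 = 0.50 × 1.03 × 0.75 = 0.3863 m³/s
w_4 = (4.2 − 1.5)/2 = 1.35 m; q_4 = 0.37 × 1.18 × 1.35 = 0.5894 m³/s
w_5 = (7.2 − 2.2)/2 = 2.5 m; q_5 = 0.43 × 1.67 × 2.5 = 1.795 m³/s
w_6 = (9.3 − 4.2)/2 = 2.55 m; q_6 = 0.47 × 1.69 × 2.55 = 2.025 m³/s
w_7 = (10.8 − 7.2)/2 = 1.8 m; q_7 = 0.35 × 1.00 × 1.8 = 0.6300 m³/s
w_8 = (10.8 − 9.3)/2 = 0.75 m; q_8 = 0.25 × 0.45 × 0.75 = 0.08438 m³/s
Q = Σ qᵢ = 5.723 m³/s

5.72 m³/s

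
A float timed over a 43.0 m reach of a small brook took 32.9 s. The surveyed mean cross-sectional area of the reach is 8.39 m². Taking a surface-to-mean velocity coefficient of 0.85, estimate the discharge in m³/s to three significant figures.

v_surface = L / t̄ = 43.0 / 32.9 = 1.307 m/s
v_mean = 0.85 × 1.307 = 1.111 m/s
Q = A × v_mean = 8.39 × 1.111 = 9.321 m³/s

9.32 m³/s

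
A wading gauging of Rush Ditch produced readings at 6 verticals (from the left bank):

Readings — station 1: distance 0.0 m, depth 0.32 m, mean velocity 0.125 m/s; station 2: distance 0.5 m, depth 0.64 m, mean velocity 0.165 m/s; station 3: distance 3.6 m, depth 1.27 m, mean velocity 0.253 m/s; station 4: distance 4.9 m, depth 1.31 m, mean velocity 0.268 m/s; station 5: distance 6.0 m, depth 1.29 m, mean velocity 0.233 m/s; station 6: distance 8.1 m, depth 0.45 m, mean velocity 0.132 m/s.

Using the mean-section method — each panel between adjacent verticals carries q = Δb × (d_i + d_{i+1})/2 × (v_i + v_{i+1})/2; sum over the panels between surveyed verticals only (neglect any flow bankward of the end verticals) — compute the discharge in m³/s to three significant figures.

1.78 m³/s

Panel 1-2: Δb = 0.5 m, d̄ = (0.32+0.64)/2 = 0.48, v̄ = (0.125+0.165)/2 = 0.145 → q = 0.5×0.48×0.145 = 0.03480 m³/s
Panel 2-3: Δb = 3.1 m, d̄ = (0.64+1.27)/2 = 0.955, v̄ = (0.165+0.253)/2 = 0.209 → q = 3.1×0.955×0.209 = 0.6187 m³/s
Panel 3-4: Δb = 1.3 m, d̄ = (1.27+1.31)/2 = 1.29, v̄ = (0.253+0.268)/2 = 0.2605 → q = 1.3×1.29×0.2605 = 0.4369 m³/s
Panel 4-5: Δb = 1.1 m, d̄ = (1.31+1.29)/2 = 1.3, v̄ = (0.268+0.233)/2 = 0.2505 → q = 1.1×1.3×0.2505 = 0.3582 m³/s
Panel 5-6: Δb = 2.1 m, d̄ = (1.29+0.45)/2 = 0.87, v̄ = (0.233+0.132)/2 = 0.1825 → q = 2.1×0.87×0.1825 = 0.3334 m³/s
Q = Σ q = 1.782 m³/s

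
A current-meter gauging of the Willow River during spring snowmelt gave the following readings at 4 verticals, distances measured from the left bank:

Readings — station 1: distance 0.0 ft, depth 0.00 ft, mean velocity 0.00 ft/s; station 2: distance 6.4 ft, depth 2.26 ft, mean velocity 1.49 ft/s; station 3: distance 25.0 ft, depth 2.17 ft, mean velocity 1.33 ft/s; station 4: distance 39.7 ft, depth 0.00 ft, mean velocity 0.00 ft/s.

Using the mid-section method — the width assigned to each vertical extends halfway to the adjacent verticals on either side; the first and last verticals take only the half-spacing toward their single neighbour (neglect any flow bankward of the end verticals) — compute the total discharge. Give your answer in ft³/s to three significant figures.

90.1 ft³/s

w_2 = (25.0 − 0.0)/2 = 12.5 ft; q_2 = 1.49 × 2.26 × 12.5 = 42.09 ft³/s
w_3 = (39.7 − 6.4)/2 = 16.65 ft; q_3 = 1.33 × 2.17 × 16.65 = 48.05 ft³/s
Stations 1, 4 contribute zero (depth or velocity is 0).
Q = Σ qᵢ = 90.15 ft³/s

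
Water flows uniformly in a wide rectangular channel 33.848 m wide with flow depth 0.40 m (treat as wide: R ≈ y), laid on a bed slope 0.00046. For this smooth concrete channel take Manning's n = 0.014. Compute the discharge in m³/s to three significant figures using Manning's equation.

11.3 m³/s

A = b·y = 33.848 × 0.40 = 13.54 m²
Wide channel: R ≈ y = 0.40 m
Q = (1/n)·A·R^(2/3)·S^(1/2) = (1/0.014) × 13.54 × 0.4000^(2/3) × 0.00046^(1/2) = 11.26 m³/s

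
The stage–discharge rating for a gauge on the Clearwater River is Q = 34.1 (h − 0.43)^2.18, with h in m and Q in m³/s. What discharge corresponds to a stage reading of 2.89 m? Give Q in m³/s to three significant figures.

243 m³/s

Q = 34.1 × (2.89 − 0.43)^2.18 = 34.1 × 2.46^2.18 = 242.7 m³/s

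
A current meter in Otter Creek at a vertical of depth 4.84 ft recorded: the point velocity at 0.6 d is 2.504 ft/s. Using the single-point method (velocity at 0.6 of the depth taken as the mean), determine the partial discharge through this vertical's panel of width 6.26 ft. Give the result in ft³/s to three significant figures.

v̄ = v₀.₆ = 2.504 ft/s
q = v̄ × d × w = 2.504 × 4.84 × 6.26 = 75.87 ft³/s

75.9 ft³/s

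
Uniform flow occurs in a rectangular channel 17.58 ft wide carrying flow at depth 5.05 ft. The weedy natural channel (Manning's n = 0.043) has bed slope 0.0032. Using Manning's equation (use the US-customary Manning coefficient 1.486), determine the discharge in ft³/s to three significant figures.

A = b·y = 17.58 × 5.05 = 88.78 ft²
P = b + 2y = 17.58 + 2×5.05 = 27.68 ft
R = A/P = 88.78/27.68 = 3.207 ft
Q = (1.486/n)·A·R^(2/3)·S^(1/2) = (1.486/0.043) × 88.78 × 3.207^(2/3) × 0.0032^(1/2) = 377.5 ft³/s

377 ft³/s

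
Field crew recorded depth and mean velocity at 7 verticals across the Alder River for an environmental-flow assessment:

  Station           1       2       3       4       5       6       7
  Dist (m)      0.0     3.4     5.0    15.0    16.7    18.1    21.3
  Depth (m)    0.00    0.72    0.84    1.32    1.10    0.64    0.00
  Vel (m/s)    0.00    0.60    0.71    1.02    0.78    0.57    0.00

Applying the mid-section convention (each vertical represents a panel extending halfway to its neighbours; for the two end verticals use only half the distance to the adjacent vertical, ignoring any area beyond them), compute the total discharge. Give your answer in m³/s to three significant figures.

14.6 m³/s

w_2 = (5.0 − 0.0)/2 = 2.5 m; q_2 = 0.60 × 0.72 × 2.5 = 1.080 m³/s
w_3 = (15.0 − 3.4)/2 = 5.8 m; q_3 = 0.71 × 0.84 × 5.8 = 3.459 m³/s
w_4 = (16.7 − 5.0)/2 = 5.85 m; q_4 = 1.02 × 1.32 × 5.85 = 7.876 m³/s
w_5 = (18.1 − 15.0)/2 = 1.55 m; q_5 = 0.78 × 1.10 × 1.55 = 1.330 m³/s
w_6 = (21.3 − 16.7)/2 = 2.3 m; q_6 = 0.57 × 0.64 × 2.3 = 0.8390 m³/s
Stations 1, 7 contribute zero (depth or velocity is 0).
Q = Σ qᵢ = 14.58 m³/s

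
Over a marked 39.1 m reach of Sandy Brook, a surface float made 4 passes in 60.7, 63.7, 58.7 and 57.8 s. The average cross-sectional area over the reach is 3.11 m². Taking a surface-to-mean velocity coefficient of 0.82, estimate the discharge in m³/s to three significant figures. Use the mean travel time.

1.66 m³/s

t̄ = (60.7 + 63.7 + 58.7 + 57.8) / 4 = 60.225 s
v_surface = L / t̄ = 39.1 / 60.225 = 0.6492 m/s
v_mean = 0.82 × 0.6492 = 0.5324 m/s
Q = A × v_mean = 3.11 × 0.5324 = 1.656 m³/s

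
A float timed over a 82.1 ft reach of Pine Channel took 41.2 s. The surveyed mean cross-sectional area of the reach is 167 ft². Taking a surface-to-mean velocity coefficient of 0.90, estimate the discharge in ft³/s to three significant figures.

v_surface = L / t̄ = 82.1 / 41.2 = 1.993 ft/s
v_mean = 0.90 × 1.993 = 1.793 ft/s
Q = A × v_mean = 167 × 1.793 = 299.5 ft³/s

300 ft³/s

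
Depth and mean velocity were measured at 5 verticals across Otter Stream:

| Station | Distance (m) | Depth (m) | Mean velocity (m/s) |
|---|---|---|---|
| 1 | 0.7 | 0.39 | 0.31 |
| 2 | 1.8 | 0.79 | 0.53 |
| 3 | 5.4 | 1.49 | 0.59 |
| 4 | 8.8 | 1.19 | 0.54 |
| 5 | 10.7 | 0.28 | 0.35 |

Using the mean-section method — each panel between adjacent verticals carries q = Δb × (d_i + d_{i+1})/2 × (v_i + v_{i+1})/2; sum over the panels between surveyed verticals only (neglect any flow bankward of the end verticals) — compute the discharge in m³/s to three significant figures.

Panel 1-2: Δb = 1.1 m, d̄ = (0.39+0.79)/2 = 0.59, v̄ = (0.31+0.53)/2 = 0.42 → q = 1.1×0.59×0.42 = 0.2726 m³/s
Panel 2-3: Δb = 3.6 m, d̄ = (0.79+1.49)/2 = 1.14, v̄ = (0.53+0.59)/2 = 0.56 → q = 3.6×1.14×0.56 = 2.298 m³/s
Panel 3-4: Δb = 3.4 m, d̄ = (1.49+1.19)/2 = 1.34, v̄ = (0.59+0.54)/2 = 0.565 → q = 3.4×1.34×0.565 = 2.574 m³/s
Panel 4-5: Δb = 1.9 m, d̄ = (1.19+0.28)/2 = 0.735, v̄ = (0.54+0.35)/2 = 0.445 → q = 1.9×0.735×0.445 = 0.6214 m³/s
Q = Σ q = 5.766 m³/s

5.77 m³/s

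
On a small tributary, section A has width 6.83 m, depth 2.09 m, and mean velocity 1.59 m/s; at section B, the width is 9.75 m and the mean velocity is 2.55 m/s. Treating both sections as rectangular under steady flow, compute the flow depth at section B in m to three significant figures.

0.913 m

Q = A₁V₁ = (6.83×2.09) × 1.59 = 22.70 m³/s
d₂ = Q/(b₂ V₂) = 22.70/(9.75×2.55) = 0.9129 m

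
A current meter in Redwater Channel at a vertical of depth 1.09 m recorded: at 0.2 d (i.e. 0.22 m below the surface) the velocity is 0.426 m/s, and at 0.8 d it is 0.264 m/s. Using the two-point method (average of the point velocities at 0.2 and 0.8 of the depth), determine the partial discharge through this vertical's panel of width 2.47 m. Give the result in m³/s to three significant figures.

v̄ = (0.426 + 0.264) / 2 = 0.3450 m/s
q = v̄ × d × w = 0.3450 × 1.09 × 2.47 = 0.9288 m³/s

0.929 m³/s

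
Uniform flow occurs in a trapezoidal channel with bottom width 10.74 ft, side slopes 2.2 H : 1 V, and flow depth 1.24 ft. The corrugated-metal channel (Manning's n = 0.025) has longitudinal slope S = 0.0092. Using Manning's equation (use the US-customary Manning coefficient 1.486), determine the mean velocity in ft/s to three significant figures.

A = (b + z·y)·y = (10.74 + 2.2×1.24)×1.24 = 16.70 ft²
P = b + 2y√(1+z²) = 10.74 + 2×1.24×√(1+2.2²) = 16.73 ft
R = A/P = 16.70/16.73 = 0.9980 ft
Q = (1.486/n)·A·R^(2/3)·S^(1/2) = (1.486/0.025) × 16.70 × 0.9980^(2/3) × 0.0092^(1/2) = 95.09 ft³/s
V = Q/A = 95.09/16.70 = 5.694 ft/s

5.69 ft/s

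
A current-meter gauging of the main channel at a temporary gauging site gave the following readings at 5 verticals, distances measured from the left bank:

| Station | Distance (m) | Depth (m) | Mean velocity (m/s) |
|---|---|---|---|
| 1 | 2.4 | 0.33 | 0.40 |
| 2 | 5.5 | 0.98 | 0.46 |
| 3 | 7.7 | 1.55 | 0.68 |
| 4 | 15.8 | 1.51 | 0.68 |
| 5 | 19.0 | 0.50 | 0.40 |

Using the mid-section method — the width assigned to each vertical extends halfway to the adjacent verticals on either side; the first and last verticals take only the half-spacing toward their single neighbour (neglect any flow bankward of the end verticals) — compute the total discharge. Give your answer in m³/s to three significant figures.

12.9 m³/s

w_1 = (5.5 − 2.4)/2 = 1.55 m; q_1 = 0.40 × 0.33 × 1.55 = 0.2046 m³/s
w_2 = (7.7 − 2.4)/2 = 2.65 m; q_2 = 0.46 × 0.98 × 2.65 = 1.195 m³/s
w_3 = (15.8 − 5.5)/2 = 5.15 m; q_3 = 0.68 × 1.55 × 5.15 = 5.428 m³/s
w_4 = (19.0 − 7.7)/2 = 5.65 m; q_4 = 0.68 × 1.51 × 5.65 = 5.801 m³/s
w_5 = (19.0 − 15.8)/2 = 1.6 m; q_5 = 0.40 × 0.50 × 1.6 = 0.3200 m³/s
Q = Σ qᵢ = 12.95 m³/s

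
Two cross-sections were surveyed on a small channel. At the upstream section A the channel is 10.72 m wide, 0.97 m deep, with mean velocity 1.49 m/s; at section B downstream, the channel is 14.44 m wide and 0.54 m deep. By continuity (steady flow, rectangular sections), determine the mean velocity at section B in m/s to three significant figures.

Q = A₁V₁ = (10.72×0.97) × 1.49 = 15.49 m³/s
A₂ = 14.44 × 0.54 = 7.798 m²
V₂ = Q/A₂ = 15.49/7.798 = 1.987 m/s

1.99 m/s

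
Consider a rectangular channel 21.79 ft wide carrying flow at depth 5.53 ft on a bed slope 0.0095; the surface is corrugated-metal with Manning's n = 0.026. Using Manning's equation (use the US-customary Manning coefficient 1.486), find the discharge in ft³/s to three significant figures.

A = b·y = 21.79 × 5.53 = 120.5 ft²
P = b + 2y = 21.79 + 2×5.53 = 32.85 ft
R = A/P = 120.5/32.85 = 3.668 ft
Q = (1.486/n)·A·R^(2/3)·S^(1/2) = (1.486/0.026) × 120.5 × 3.668^(2/3) × 0.0095^(1/2) = 1597 ft³/s

1600 ft³/s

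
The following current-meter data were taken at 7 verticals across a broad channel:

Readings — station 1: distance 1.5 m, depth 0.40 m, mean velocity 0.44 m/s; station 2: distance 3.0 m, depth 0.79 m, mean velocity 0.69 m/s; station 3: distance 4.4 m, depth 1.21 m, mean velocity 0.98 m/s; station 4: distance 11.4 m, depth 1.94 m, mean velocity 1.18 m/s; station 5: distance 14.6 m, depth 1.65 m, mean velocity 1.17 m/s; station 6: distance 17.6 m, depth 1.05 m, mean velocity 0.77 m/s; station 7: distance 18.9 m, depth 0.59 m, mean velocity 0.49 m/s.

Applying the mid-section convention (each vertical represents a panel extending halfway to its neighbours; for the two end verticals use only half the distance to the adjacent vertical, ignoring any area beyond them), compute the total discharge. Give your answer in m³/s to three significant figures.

w_1 = (3.0 − 1.5)/2 = 0.75 m; q_1 = 0.44 × 0.40 × 0.75 = 0.1320 m³/s
w_2 = (4.4 − 1.5)/2 = 1.45 m; q_2 = 0.69 × 0.79 × 1.45 = 0.7904 m³/s
w_3 = (11.4 − 3.0)/2 = 4.2 m; q_3 = 0.98 × 1.21 × 4.2 = 4.980 m³/s
w_4 = (14.6 − 4.4)/2 = 5.1 m; q_4 = 1.18 × 1.94 × 5.1 = 11.67 m³/s
w_5 = (17.6 − 11.4)/2 = 3.1 m; q_5 = 1.17 × 1.65 × 3.1 = 5.985 m³/s
w_6 = (18.9 − 14.6)/2 = 2.15 m; q_6 = 0.77 × 1.05 × 2.15 = 1.738 m³/s
w_7 = (18.9 − 17.6)/2 = 0.65 m; q_7 = 0.49 × 0.59 × 0.65 = 0.1879 m³/s
Q = Σ qᵢ = 25.49 m³/s

25.5 m³/s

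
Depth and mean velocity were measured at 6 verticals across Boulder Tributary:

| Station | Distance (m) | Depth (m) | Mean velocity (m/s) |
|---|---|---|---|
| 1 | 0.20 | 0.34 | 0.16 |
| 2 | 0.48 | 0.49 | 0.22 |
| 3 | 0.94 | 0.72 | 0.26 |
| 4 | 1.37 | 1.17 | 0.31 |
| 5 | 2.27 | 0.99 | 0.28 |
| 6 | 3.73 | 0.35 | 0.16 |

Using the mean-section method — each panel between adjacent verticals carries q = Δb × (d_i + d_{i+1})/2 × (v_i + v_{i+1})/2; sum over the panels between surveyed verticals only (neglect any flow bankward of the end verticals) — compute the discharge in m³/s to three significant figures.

0.707 m³/s

Panel 1-2: Δb = 0.28 m, d̄ = (0.34+0.49)/2 = 0.415, v̄ = (0.16+0.22)/2 = 0.19 → q = 0.28×0.415×0.19 = 0.02208 m³/s
Panel 2-3: Δb = 0.46 m, d̄ = (0.49+0.72)/2 = 0.605, v̄ = (0.22+0.26)/2 = 0.24 → q = 0.46×0.605×0.24 = 0.06679 m³/s
Panel 3-4: Δb = 0.43 m, d̄ = (0.72+1.17)/2 = 0.945, v̄ = (0.26+0.31)/2 = 0.285 → q = 0.43×0.945×0.285 = 0.1158 m³/s
Panel 4-5: Δb = 0.9 m, d̄ = (1.17+0.99)/2 = 1.08, v̄ = (0.31+0.28)/2 = 0.295 → q = 0.9×1.08×0.295 = 0.2867 m³/s
Panel 5-6: Δb = 1.46 m, d̄ = (0.99+0.35)/2 = 0.67, v̄ = (0.28+0.16)/2 = 0.22 → q = 1.46×0.67×0.22 = 0.2152 m³/s
Q = Σ q = 0.7066 m³/s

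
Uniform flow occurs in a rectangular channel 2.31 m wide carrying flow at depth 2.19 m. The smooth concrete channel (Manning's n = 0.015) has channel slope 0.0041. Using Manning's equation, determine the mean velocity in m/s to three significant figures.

3.54 m/s

A = b·y = 2.31 × 2.19 = 5.059 m²
P = b + 2y = 2.31 + 2×2.19 = 6.690 m
R = A/P = 5.059/6.690 = 0.7562 m
Q = (1/n)·A·R^(2/3)·S^(1/2) = (1/0.015) × 5.059 × 0.7562^(2/3) × 0.0041^(1/2) = 17.92 m³/s
V = Q/A = 17.92/5.059 = 3.543 m/s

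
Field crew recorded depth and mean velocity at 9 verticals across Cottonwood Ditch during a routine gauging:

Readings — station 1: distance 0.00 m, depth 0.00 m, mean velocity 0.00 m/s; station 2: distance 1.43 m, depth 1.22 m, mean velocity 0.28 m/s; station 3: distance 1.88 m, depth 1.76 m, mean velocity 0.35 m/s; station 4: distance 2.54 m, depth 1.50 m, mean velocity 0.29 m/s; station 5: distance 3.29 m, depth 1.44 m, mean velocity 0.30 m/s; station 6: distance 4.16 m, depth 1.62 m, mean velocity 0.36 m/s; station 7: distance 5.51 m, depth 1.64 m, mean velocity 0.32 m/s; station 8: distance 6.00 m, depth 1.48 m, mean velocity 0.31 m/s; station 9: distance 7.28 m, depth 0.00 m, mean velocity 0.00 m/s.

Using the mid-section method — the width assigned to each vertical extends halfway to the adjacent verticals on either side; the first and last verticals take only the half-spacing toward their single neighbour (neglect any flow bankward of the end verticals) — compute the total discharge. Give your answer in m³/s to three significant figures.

w_2 = (1.88 − 0.00)/2 = 0.94 m; q_2 = 0.28 × 1.22 × 0.94 = 0.3211 m³/s
w_3 = (2.54 − 1.43)/2 = 0.555 m; q_3 = 0.35 × 1.76 × 0.555 = 0.3419 m³/s
w_4 = (3.29 − 1.88)/2 = 0.705 m; q_4 = 0.29 × 1.50 × 0.705 = 0.3067 m³/s
w_5 = (4.16 − 2.54)/2 = 0.81 m; q_5 = 0.30 × 1.44 × 0.81 = 0.3499 m³/s
w_6 = (5.51 − 3.29)/2 = 1.11 m; q_6 = 0.36 × 1.62 × 1.11 = 0.6474 m³/s
w_7 = (6.00 − 4.16)/2 = 0.92 m; q_7 = 0.32 × 1.64 × 0.92 = 0.4828 m³/s
w_8 = (7.28 − 5.51)/2 = 0.885 m; q_8 = 0.31 × 1.48 × 0.885 = 0.4060 m³/s
Stations 1, 9 contribute zero (depth or velocity is 0).
Q = Σ qᵢ = 2.856 m³/s

2.86 m³/s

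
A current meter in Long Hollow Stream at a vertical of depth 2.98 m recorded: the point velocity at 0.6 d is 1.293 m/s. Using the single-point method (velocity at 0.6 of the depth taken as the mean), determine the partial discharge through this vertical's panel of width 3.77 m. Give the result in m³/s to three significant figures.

14.5 m³/s

v̄ = v₀.₆ = 1.293 m/s
q = v̄ × d × w = 1.293 × 2.98 × 3.77 = 14.53 m³/s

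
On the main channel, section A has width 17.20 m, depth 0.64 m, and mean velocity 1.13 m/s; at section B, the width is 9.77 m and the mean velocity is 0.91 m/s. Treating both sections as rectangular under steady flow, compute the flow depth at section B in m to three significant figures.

Q = A₁V₁ = (17.20×0.64) × 1.13 = 12.44 m³/s
d₂ = Q/(b₂ V₂) = 12.44/(9.77×0.91) = 1.399 m

1.40 m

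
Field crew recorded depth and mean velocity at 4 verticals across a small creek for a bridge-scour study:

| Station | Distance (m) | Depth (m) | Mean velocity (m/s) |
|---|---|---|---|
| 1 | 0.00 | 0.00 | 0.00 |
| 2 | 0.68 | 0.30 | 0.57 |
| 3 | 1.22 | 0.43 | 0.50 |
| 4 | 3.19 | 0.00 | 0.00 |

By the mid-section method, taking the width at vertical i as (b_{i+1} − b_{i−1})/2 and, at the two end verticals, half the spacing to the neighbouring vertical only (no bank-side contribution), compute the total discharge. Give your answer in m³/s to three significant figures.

0.374 m³/s

w_2 = (1.22 − 0.00)/2 = 0.61 m; q_2 = 0.57 × 0.30 × 0.61 = 0.1043 m³/s
w_3 = (3.19 − 0.68)/2 = 1.255 m; q_3 = 0.50 × 0.43 × 1.255 = 0.2698 m³/s
Stations 1, 4 contribute zero (depth or velocity is 0).
Q = Σ qᵢ = 0.3741 m³/s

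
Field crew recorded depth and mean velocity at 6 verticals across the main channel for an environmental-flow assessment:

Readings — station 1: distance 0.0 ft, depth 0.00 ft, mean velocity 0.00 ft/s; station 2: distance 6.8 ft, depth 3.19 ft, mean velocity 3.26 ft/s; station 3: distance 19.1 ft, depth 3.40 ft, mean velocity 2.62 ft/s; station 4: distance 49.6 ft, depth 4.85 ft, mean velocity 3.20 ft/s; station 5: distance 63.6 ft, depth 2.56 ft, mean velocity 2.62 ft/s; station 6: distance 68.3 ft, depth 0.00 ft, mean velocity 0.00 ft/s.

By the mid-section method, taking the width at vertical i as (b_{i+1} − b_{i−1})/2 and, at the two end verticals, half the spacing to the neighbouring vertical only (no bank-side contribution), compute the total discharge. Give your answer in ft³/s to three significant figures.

w_2 = (19.1 − 0.0)/2 = 9.55 ft; q_2 = 3.26 × 3.19 × 9.55 = 99.31 ft³/s
w_3 = (49.6 − 6.8)/2 = 21.4 ft; q_3 = 2.62 × 3.40 × 21.4 = 190.6 ft³/s
w_4 = (63.6 − 19.1)/2 = 22.25 ft; q_4 = 3.20 × 4.85 × 22.25 = 345.3 ft³/s
w_5 = (68.3 − 49.6)/2 = 9.35 ft; q_5 = 2.62 × 2.56 × 9.35 = 62.71 ft³/s
Stations 1, 6 contribute zero (depth or velocity is 0).
Q = Σ qᵢ = 698.0 ft³/s

698 ft³/s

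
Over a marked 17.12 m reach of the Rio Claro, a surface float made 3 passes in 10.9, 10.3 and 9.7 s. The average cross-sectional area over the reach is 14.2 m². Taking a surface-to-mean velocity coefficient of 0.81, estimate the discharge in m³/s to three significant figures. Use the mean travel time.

t̄ = (10.9 + 10.3 + 9.7) / 3 = 10.3 s
v_surface = L / t̄ = 17.12 / 10.3 = 1.662 m/s
v_mean = 0.81 × 1.662 = 1.346 m/s
Q = A × v_mean = 14.2 × 1.346 = 19.12 m³/s

19.1 m³/s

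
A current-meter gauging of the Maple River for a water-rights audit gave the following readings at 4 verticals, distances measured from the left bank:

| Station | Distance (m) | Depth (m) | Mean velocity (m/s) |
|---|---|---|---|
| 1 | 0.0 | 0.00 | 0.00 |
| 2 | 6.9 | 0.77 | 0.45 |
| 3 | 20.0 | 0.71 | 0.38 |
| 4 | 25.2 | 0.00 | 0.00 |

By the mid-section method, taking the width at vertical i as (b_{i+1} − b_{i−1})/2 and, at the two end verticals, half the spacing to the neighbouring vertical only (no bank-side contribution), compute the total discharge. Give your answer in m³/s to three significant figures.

w_2 = (20.0 − 0.0)/2 = 10 m; q_2 = 0.45 × 0.77 × 10 = 3.465 m³/s
w_3 = (25.2 − 6.9)/2 = 9.15 m; q_3 = 0.38 × 0.71 × 9.15 = 2.469 m³/s
Stations 1, 4 contribute zero (depth or velocity is 0).
Q = Σ qᵢ = 5.934 m³/s

5.93 m³/s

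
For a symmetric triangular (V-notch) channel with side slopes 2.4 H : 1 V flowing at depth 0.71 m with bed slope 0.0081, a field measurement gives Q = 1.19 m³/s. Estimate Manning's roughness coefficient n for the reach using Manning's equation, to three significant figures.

A = z·y² = 2.4×0.71² = 1.210 m²
P = 2y√(1+z²) = 2×0.71×√(1+2.4²) = 3.692 m
R = A/P = 1.210/3.692 = 0.3277 m
n = (1/Q)·A·R^(2/3)·S^(1/2) = (1/1.19) × 1.210 × 0.4753 × 0.09000 = 0.04349

0.0435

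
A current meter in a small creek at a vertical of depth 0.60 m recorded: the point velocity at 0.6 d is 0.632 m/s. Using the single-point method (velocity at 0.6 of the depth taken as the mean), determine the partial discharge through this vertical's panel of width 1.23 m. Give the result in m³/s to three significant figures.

v̄ = v₀.₆ = 0.632 m/s
q = v̄ × d × w = 0.6320 × 0.60 × 1.23 = 0.4664 m³/s

0.466 m³/s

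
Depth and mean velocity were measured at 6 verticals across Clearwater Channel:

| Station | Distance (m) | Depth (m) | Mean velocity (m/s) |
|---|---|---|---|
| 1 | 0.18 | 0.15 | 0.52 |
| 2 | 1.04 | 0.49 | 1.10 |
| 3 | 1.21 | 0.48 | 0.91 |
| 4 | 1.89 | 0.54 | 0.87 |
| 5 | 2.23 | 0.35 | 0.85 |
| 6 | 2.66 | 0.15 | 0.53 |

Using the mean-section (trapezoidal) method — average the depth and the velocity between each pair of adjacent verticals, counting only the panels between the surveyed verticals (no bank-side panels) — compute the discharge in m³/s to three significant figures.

Panel 1-2: Δb = 0.86 m, d̄ = (0.15+0.49)/2 = 0.32, v̄ = (0.52+1.10)/2 = 0.81 → q = 0.86×0.32×0.81 = 0.2229 m³/s
Panel 2-3: Δb = 0.17 m, d̄ = (0.49+0.48)/2 = 0.485, v̄ = (1.10+0.91)/2 = 1.005 → q = 0.17×0.485×1.005 = 0.08286 m³/s
Panel 3-4: Δb = 0.68 m, d̄ = (0.48+0.54)/2 = 0.51, v̄ = (0.91+0.87)/2 = 0.89 → q = 0.68×0.51×0.89 = 0.3087 m³/s
Panel 4-5: Δb = 0.34 m, d̄ = (0.54+0.35)/2 = 0.445, v̄ = (0.87+0.85)/2 = 0.86 → q = 0.34×0.445×0.86 = 0.1301 m³/s
Panel 5-6: Δb = 0.43 m, d̄ = (0.35+0.15)/2 = 0.25, v̄ = (0.85+0.53)/2 = 0.69 → q = 0.43×0.25×0.69 = 0.07418 m³/s
Q = Σ q = 0.8187 m³/s

0.819 m³/s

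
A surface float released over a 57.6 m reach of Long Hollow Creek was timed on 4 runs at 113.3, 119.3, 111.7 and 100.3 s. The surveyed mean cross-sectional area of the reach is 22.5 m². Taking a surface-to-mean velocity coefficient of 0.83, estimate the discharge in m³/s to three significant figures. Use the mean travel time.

9.68 m³/s

t̄ = (113.3 + 119.3 + 111.7 + 100.3) / 4 = 111.15 s
v_surface = L / t̄ = 57.6 / 111.15 = 0.5182 m/s
v_mean = 0.83 × 0.5182 = 0.4301 m/s
Q = A × v_mean = 22.5 × 0.4301 = 9.678 m³/s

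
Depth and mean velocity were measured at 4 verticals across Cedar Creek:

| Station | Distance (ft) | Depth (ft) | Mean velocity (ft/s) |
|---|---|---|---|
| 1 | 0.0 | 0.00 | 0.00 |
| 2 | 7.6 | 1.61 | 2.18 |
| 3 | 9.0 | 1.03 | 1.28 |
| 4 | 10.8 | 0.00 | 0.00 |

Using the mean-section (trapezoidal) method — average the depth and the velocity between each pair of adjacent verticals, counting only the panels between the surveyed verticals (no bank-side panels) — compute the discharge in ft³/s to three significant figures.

Panel 1-2: Δb = 7.6 ft, d̄ = (0.00+1.61)/2 = 0.805, v̄ = (0.00+2.18)/2 = 1.09 → q = 7.6×0.805×1.09 = 6.669 ft³/s
Panel 2-3: Δb = 1.4 ft, d̄ = (1.61+1.03)/2 = 1.32, v̄ = (2.18+1.28)/2 = 1.73 → q = 1.4×1.32×1.73 = 3.197 ft³/s
Panel 3-4: Δb = 1.8 ft, d̄ = (1.03+0.00)/2 = 0.515, v̄ = (1.28+0.00)/2 = 0.64 → q = 1.8×0.515×0.64 = 0.5933 ft³/s
Q = Σ q = 10.46 ft³/s

10.5 ft³/s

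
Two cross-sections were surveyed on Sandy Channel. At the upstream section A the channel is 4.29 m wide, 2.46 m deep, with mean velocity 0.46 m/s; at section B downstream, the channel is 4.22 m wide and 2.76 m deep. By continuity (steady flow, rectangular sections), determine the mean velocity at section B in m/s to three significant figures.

0.417 m/s

Q = A₁V₁ = (4.29×2.46) × 0.46 = 4.855 m³/s
A₂ = 4.22 × 2.76 = 11.65 m²
V₂ = Q/A₂ = 4.855/11.65 = 0.4168 m/s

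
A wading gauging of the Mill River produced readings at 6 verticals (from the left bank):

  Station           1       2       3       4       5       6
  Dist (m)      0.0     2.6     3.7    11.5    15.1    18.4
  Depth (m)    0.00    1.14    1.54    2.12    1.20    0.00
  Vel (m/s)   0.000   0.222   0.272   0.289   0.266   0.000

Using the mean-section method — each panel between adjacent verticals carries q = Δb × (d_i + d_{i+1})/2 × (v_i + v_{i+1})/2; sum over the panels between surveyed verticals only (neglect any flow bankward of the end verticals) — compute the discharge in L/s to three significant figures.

6450 L/s

Panel 1-2: Δb = 2.6 m, d̄ = (0.00+1.14)/2 = 0.57, v̄ = (0.000+0.222)/2 = 0.111 → q = 2.6×0.57×0.111 = 0.1645 m³/s
Panel 2-3: Δb = 1.1 m, d̄ = (1.14+1.54)/2 = 1.34, v̄ = (0.222+0.272)/2 = 0.247 → q = 1.1×1.34×0.247 = 0.3641 m³/s
Panel 3-4: Δb = 7.8 m, d̄ = (1.54+2.12)/2 = 1.83, v̄ = (0.272+0.289)/2 = 0.2805 → q = 7.8×1.83×0.2805 = 4.004 m³/s
Panel 4-5: Δb = 3.6 m, d̄ = (2.12+1.20)/2 = 1.66, v̄ = (0.289+0.266)/2 = 0.2775 → q = 3.6×1.66×0.2775 = 1.658 m³/s
Panel 5-6: Δb = 3.3 m, d̄ = (1.20+0.00)/2 = 0.6, v̄ = (0.266+0.000)/2 = 0.133 → q = 3.3×0.6×0.133 = 0.2633 m³/s
Q = Σ q = 6.454 m³/s
= 6.454 × 1000 = 6454 L/s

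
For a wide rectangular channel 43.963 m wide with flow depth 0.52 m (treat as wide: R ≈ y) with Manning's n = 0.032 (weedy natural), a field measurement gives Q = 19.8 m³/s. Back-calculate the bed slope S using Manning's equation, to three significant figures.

A = b·y = 43.963 × 0.52 = 22.86 m²
Wide channel: R ≈ y = 0.52 m
S = (Q·n / (1·A·R^(2/3)))² = (19.8×0.032 / (1×22.86×0.6466))² = 0.001837

0.00184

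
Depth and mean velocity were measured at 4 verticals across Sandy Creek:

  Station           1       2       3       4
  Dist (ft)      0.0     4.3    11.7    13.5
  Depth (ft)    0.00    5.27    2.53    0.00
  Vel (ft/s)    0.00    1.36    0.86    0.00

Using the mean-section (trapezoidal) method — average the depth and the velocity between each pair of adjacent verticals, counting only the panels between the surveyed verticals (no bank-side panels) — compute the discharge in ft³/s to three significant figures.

40.7 ft³/s

Panel 1-2: Δb = 4.3 ft, d̄ = (0.00+5.27)/2 = 2.635, v̄ = (0.00+1.36)/2 = 0.68 → q = 4.3×2.635×0.68 = 7.705 ft³/s
Panel 2-3: Δb = 7.4 ft, d̄ = (5.27+2.53)/2 = 3.9, v̄ = (1.36+0.86)/2 = 1.11 → q = 7.4×3.9×1.11 = 32.03 ft³/s
Panel 3-4: Δb = 1.8 ft, d̄ = (2.53+0.00)/2 = 1.265, v̄ = (0.86+0.00)/2 = 0.43 → q = 1.8×1.265×0.43 = 0.9791 ft³/s
Q = Σ q = 40.72 ft³/s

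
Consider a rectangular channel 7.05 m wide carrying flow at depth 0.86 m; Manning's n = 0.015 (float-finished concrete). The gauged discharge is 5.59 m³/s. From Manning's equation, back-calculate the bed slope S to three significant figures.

0.000313

A = b·y = 7.05 × 0.86 = 6.063 m²
P = b + 2y = 7.05 + 2×0.86 = 8.770 m
R = A/P = 6.063/8.770 = 0.6913 m
S = (Q·n / (1·A·R^(2/3)))² = (5.59×0.015 / (1×6.063×0.7819))² = 0.0003129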